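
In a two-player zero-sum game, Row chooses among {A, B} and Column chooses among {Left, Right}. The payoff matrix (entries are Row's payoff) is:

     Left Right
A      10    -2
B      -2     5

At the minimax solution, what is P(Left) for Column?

7/19

Row minima: A → -2, B → -2; maximin = -2.
Column maxima: Left → 10, Right → 5; minimax = 5.
-2 ≠ 5, so there is no saddle point; optimal play is mixed.
Let Row play A with probability p. Expected payoff against Left: 10p + (-2)(1−p) = 12p − 2; against Right: (-2)p + 5(1−p) = −7p + 5.
Setting these equal: 12p − 2 = −7p + 5 ⇒ 19p = 7 ⇒ p = 7/19, and the value is (12)·(7/19) − 2 = 46/19.
For Column: with q = P(Left), equating A's and B's payoffs gives 12q − 2 = −7q + 5 ⇒ q = 7/19.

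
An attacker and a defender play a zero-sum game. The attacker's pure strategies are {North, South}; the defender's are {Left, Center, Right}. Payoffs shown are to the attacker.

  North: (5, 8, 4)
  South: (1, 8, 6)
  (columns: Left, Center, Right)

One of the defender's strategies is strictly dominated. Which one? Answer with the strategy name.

Center

Left holds the attacker's payoff strictly below Center in every row: 5 < 8, 1 < 8.
So Center is strictly dominated for the defender.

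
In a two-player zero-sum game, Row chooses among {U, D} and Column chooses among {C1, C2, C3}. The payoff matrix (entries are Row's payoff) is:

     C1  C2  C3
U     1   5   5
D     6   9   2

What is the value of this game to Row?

Row minima: U → 1, D → 2; maximin = 2.
Column maxima: C1 → 6, C2 → 9, C3 → 5; minimax = 5.
2 ≠ 5, so there is no saddle point; optimal play is mixed.
C2 is strictly dominated by C1 (it gives Row strictly more in every row), so Column never plays it.
On the remaining 2×2 (U, D vs C1, C3):
Let Row play U with probability p. Expected payoff against C1: 1p + 6(1−p) = −5p + 6; against C3: 5p + 2(1−p) = 3p + 2.
Setting these equal: −5p + 6 = 3p + 2 ⇒ −8p = -4 ⇒ p = 1/2, and the value is (-5)·(1/2) + 6 = 7/2.
For Column: with q = P(C1), equating U's and D's payoffs gives −4q + 5 = 4q + 2 ⇒ q = 3/8.

7/2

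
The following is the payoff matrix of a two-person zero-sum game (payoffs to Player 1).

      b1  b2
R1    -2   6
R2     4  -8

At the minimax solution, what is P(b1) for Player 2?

Row minima: R1 → -2, R2 → -8; maximin = -2.
Column maxima: b1 → 4, b2 → 6; minimax = 4.
-2 ≠ 4, so there is no saddle point; optimal play is mixed.
Let Player 1 play R1 with probability p. Expected payoff against b1: (-2)p + 4(1−p) = −6p + 4; against b2: 6p + (-8)(1−p) = 14p − 8.
Setting these equal: −6p + 4 = 14p − 8 ⇒ −20p = -12 ⇒ p = 3/5, and the value is (-6)·(3/5) + 4 = 2/5.
For Player 2: with q = P(b1), equating R1's and R2's payoffs gives −8q + 6 = 12q − 8 ⇒ q = 7/10.

7/10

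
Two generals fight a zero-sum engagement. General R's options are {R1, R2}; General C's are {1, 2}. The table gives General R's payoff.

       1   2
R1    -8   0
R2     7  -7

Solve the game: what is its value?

Row minima: R1 → -8, R2 → -7; maximin = -7.
Column maxima: 1 → 7, 2 → 0; minimax = 0.
-7 ≠ 0, so there is no saddle point; optimal play is mixed.
Let General R play R1 with probability p. Expected payoff against 1: (-8)p + 7(1−p) = −15p + 7; against 2: 0p + (-7)(1−p) = 7p − 7.
Setting these equal: −15p + 7 = 7p − 7 ⇒ −22p = -14 ⇒ p = 7/11, and the value is (-15)·(7/11) + 7 = -28/11.
For General C: with q = P(1), equating R1's and R2's payoffs gives −8q = 14q − 7 ⇒ q = 7/22.

-28/11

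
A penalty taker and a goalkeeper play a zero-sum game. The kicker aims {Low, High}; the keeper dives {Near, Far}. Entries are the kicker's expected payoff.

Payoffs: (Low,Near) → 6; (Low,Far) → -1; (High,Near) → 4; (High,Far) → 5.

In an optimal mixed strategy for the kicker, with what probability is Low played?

Row minima: Low → -1, High → 4; maximin = 4.
Column maxima: Near → 6, Far → 5; minimax = 5.
4 ≠ 5, so there is no saddle point; optimal play is mixed.
Let the kicker play Low with probability p. Expected payoff against Near: 6p + 4(1−p) = 2p + 4; against Far: (-1)p + 5(1−p) = −6p + 5.
Setting these equal: 2p + 4 = −6p + 5 ⇒ 8p = 1 ⇒ p = 1/8, and the value is (2)·(1/8) + 4 = 17/4.
For the keeper: with q = P(Near), equating Low's and High's payoffs gives 7q − 1 = −q + 5 ⇒ q = 3/4.

1/8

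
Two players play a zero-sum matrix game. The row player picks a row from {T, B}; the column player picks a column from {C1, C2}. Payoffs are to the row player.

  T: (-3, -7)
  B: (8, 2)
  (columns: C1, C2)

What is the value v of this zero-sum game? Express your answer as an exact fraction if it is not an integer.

2

Row minima: T → -7, B → 2; maximin = 2.
Column maxima: C1 → 8, C2 → 2; minimax = 2.
Since maximin = minimax = 2, there is a saddle point and the value is 2.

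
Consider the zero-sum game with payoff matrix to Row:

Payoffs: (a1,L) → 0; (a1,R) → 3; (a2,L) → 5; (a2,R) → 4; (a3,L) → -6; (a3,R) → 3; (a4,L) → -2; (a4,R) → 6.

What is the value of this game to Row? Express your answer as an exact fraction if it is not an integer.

38/9

Row minima: a1 → 0, a2 → 4, a3 → -6, a4 → -2; maximin = 4.
Column maxima: L → 5, R → 6; minimax = 5.
4 ≠ 5, so there is no saddle point; optimal play is mixed.
a1 is strictly dominated by a2, so Row never plays it.
a3 is strictly dominated by a2, so Row never plays it.
On the remaining 2×2 (a2, a4 vs L, R):
Let Row play a2 with probability p. Expected payoff against L: 5p + (-2)(1−p) = 7p − 2; against R: 4p + 6(1−p) = −2p + 6.
Setting these equal: 7p − 2 = −2p + 6 ⇒ 9p = 8 ⇒ p = 8/9, and the value is (7)·(8/9) − 2 = 38/9.
For Column: with q = P(L), equating a2's and a4's payoffs gives q + 4 = −8q + 6 ⇒ q = 2/9.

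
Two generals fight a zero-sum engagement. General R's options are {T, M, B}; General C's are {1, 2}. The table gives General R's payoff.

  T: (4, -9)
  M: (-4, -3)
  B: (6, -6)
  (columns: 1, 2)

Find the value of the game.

Row minima: T → -9, M → -4, B → -6; maximin = -4.
Column maxima: 1 → 6, 2 → -3; minimax = -3.
-4 ≠ -3, so there is no saddle point; optimal play is mixed.
T is strictly dominated by B, so General R never plays it.
On the remaining 2×2 (M, B vs 1, 2):
Let General R play M with probability p. Expected payoff against 1: (-4)p + 6(1−p) = −10p + 6; against 2: (-3)p + (-6)(1−p) = 3p − 6.
Setting these equal: −10p + 6 = 3p − 6 ⇒ −13p = -12 ⇒ p = 12/13, and the value is (-10)·(12/13) + 6 = -42/13.
For General C: with q = P(1), equating M's and B's payoffs gives −q − 3 = 12q − 6 ⇒ q = 3/13.

-42/13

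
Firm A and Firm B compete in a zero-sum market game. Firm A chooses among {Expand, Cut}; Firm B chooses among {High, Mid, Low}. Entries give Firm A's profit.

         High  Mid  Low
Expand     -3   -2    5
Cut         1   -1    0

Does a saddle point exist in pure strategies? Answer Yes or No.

Yes

Row minima: Expand → -3, Cut → -1; maximin = -1.
Column maxima: High → 1, Mid → -1, Low → 5; minimax = -1.
maximin = minimax = -1, so a saddle point exists.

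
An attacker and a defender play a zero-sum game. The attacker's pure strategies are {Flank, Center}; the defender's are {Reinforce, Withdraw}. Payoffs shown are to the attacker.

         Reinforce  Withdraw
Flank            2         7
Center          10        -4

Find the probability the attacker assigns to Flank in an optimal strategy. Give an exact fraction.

Row minima: Flank → 2, Center → -4; maximin = 2.
Column maxima: Reinforce → 10, Withdraw → 7; minimax = 7.
2 ≠ 7, so there is no saddle point; optimal play is mixed.
Let the attacker play Flank with probability p. Expected payoff against Reinforce: 2p + 10(1−p) = −8p + 10; against Withdraw: 7p + (-4)(1−p) = 11p − 4.
Setting these equal: −8p + 10 = 11p − 4 ⇒ −19p = -14 ⇒ p = 14/19, and the value is (-8)·(14/19) + 10 = 78/19.
For the defender: with q = P(Reinforce), equating Flank's and Center's payoffs gives −5q + 7 = 14q − 4 ⇒ q = 11/19.

14/19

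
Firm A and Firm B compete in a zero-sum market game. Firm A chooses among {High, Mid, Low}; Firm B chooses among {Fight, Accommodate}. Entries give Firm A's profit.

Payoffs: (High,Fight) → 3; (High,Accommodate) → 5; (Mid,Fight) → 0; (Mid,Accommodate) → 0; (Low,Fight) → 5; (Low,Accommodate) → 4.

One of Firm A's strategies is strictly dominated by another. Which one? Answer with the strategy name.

High gives a strictly higher payoff than Mid against every column: 3 > 0, 5 > 0.
So Mid is strictly dominated and Firm A never plays it.

Mid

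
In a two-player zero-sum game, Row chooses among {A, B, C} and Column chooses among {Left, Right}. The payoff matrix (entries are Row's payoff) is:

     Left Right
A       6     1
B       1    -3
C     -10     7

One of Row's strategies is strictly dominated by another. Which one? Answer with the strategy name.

A gives a strictly higher payoff than B against every column: 6 > 1, 1 > -3.
So B is strictly dominated and Row never plays it.

B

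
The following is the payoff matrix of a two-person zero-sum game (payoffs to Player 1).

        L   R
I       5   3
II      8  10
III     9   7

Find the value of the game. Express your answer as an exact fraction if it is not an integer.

17/2

Row minima: I → 3, II → 8, III → 7; maximin = 8.
Column maxima: L → 9, R → 10; minimax = 9.
8 ≠ 9, so there is no saddle point; optimal play is mixed.
I is strictly dominated by II, so Player 1 never plays it.
On the remaining 2×2 (II, III vs L, R):
Let Player 1 play II with probability p. Expected payoff against L: 8p + 9(1−p) = −p + 9; against R: 10p + 7(1−p) = 3p + 7.
Setting these equal: −p + 9 = 3p + 7 ⇒ −4p = -2 ⇒ p = 1/2, and the value is (-1)·(1/2) + 9 = 17/2.
For Player 2: with q = P(L), equating II's and III's payoffs gives −2q + 10 = 2q + 7 ⇒ q = 3/4.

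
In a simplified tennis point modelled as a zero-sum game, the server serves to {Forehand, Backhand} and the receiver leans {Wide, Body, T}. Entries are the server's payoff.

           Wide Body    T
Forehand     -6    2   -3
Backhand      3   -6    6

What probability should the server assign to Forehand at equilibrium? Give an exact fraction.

Row minima: Forehand → -6, Backhand → -6; maximin = -6.
Column maxima: Wide → 3, Body → 2, T → 6; minimax = 2.
-6 ≠ 2, so there is no saddle point; optimal play is mixed.
T is strictly dominated by Wide (it gives the server strictly more in every row), so the receiver never plays it.
On the remaining 2×2 (Forehand, Backhand vs Wide, Body):
Let the server play Forehand with probability p. Expected payoff against Wide: (-6)p + 3(1−p) = −9p + 3; against Body: 2p + (-6)(1−p) = 8p − 6.
Setting these equal: −9p + 3 = 8p − 6 ⇒ −17p = -9 ⇒ p = 9/17, and the value is (-9)·(9/17) + 3 = -30/17.
For the receiver: with q = P(Wide), equating Forehand's and Backhand's payoffs gives −8q + 2 = 9q − 6 ⇒ q = 8/17.

9/17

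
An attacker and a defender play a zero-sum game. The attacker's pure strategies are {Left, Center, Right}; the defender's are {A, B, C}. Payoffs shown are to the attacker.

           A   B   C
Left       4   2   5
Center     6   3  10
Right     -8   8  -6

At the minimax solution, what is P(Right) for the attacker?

3/19

Row minima: Left → 2, Center → 3, Right → -8; maximin = 3.
Column maxima: A → 6, B → 8, C → 10; minimax = 6.
3 ≠ 6, so there is no saddle point; optimal play is mixed.
Left is strictly dominated by Center, so the attacker never plays it.
C is strictly dominated by A (it gives the attacker strictly more in every row), so the defender never plays it.
On the remaining 2×2 (Center, Right vs A, B):
Let the attacker play Center with probability p. Expected payoff against A: 6p + (-8)(1−p) = 14p − 8; against B: 3p + 8(1−p) = −5p + 8.
Setting these equal: 14p − 8 = −5p + 8 ⇒ 19p = 16 ⇒ p = 16/19, and the value is (14)·(16/19) − 8 = 72/19.
For the defender: with q = P(A), equating Center's and Right's payoffs gives 3q + 3 = −16q + 8 ⇒ q = 5/19.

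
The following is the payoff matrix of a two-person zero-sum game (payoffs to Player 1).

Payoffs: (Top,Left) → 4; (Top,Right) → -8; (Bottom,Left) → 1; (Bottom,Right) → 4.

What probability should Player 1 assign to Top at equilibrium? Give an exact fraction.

Row minima: Top → -8, Bottom → 1; maximin = 1.
Column maxima: Left → 4, Right → 4; minimax = 4.
1 ≠ 4, so there is no saddle point; optimal play is mixed.
Let Player 1 play Top with probability p. Expected payoff against Left: 4p + 1(1−p) = 3p + 1; against Right: (-8)p + 4(1−p) = −12p + 4.
Setting these equal: 3p + 1 = −12p + 4 ⇒ 15p = 3 ⇒ p = 1/5, and the value is (3)·(1/5) + 1 = 8/5.
For Player 2: with q = P(Left), equating Top's and Bottom's payoffs gives 12q − 8 = −3q + 4 ⇒ q = 4/5.

1/5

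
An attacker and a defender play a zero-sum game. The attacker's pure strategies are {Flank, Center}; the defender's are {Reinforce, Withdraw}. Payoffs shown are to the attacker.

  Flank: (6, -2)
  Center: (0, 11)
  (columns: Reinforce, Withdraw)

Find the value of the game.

66/19

Row minima: Flank → -2, Center → 0; maximin = 0.
Column maxima: Reinforce → 6, Withdraw → 11; minimax = 6.
0 ≠ 6, so there is no saddle point; optimal play is mixed.
Let the attacker play Flank with probability p. Expected payoff against Reinforce: 6p + 0(1−p) = 6p; against Withdraw: (-2)p + 11(1−p) = −13p + 11.
Setting these equal: 6p = −13p + 11 ⇒ 19p = 11 ⇒ p = 11/19, and the value is (6)·(11/19) = 66/19.
For the defender: with q = P(Reinforce), equating Flank's and Center's payoffs gives 8q − 2 = −11q + 11 ⇒ q = 13/19.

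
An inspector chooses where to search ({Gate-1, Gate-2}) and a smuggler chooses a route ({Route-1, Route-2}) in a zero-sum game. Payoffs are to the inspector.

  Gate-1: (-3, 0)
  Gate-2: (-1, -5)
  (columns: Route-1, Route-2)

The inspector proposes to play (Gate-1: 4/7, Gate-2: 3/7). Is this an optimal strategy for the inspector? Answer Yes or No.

Against Route-1 this mix gives (4/7)·(-3) + (3/7)·(-1) = -15/7.
Against Route-2 this mix gives (4/7)·0 + (3/7)·(-5) = -15/7.
All of the smuggler's active replies (Route-1, Route-2) yield -15/7, and no column does worse for the inspector. The mix makes the smuggler indifferent and guarantees -15/7, so it is optimal.

Yes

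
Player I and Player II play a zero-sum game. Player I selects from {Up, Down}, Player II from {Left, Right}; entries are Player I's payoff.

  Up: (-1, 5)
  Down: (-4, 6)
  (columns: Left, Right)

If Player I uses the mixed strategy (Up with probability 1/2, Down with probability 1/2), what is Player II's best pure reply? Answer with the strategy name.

If Player II plays Left, Player I's expected payoff is (1/2)·(-1) + (1/2)·(-4) = -5/2.
If Player II plays Right, Player I's expected payoff is (1/2)·5 + (1/2)·6 = 11/2.
Player II minimizes Player I's payoff; the smallest is -5/2, so the best response is Left.

Left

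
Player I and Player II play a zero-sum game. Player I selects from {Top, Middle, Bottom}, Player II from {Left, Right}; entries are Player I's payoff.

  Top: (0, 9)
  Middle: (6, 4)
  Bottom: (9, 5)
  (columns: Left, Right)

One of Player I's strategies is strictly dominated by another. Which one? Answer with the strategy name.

Middle

Bottom gives a strictly higher payoff than Middle against every column: 9 > 6, 5 > 4.
So Middle is strictly dominated and Player I never plays it.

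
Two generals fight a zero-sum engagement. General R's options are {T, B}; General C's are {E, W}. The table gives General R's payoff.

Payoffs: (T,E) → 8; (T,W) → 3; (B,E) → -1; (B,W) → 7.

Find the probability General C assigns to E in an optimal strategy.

4/13

Row minima: T → 3, B → -1; maximin = 3.
Column maxima: E → 8, W → 7; minimax = 7.
3 ≠ 7, so there is no saddle point; optimal play is mixed.
Let General R play T with probability p. Expected payoff against E: 8p + (-1)(1−p) = 9p − 1; against W: 3p + 7(1−p) = −4p + 7.
Setting these equal: 9p − 1 = −4p + 7 ⇒ 13p = 8 ⇒ p = 8/13, and the value is (9)·(8/13) − 1 = 59/13.
For General C: with q = P(E), equating T's and B's payoffs gives 5q + 3 = −8q + 7 ⇒ q = 4/13.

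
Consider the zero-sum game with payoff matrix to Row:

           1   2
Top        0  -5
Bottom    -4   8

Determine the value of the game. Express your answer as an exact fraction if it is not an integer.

Row minima: Top → -5, Bottom → -4; maximin = -4.
Column maxima: 1 → 0, 2 → 8; minimax = 0.
-4 ≠ 0, so there is no saddle point; optimal play is mixed.
Let Row play Top with probability p. Expected payoff against 1: 0p + (-4)(1−p) = 4p − 4; against 2: (-5)p + 8(1−p) = −13p + 8.
Setting these equal: 4p − 4 = −13p + 8 ⇒ 17p = 12 ⇒ p = 12/17, and the value is (4)·(12/17) − 4 = -20/17.
For Column: with q = P(1), equating Top's and Bottom's payoffs gives 5q − 5 = −12q + 8 ⇒ q = 13/17.

-20/17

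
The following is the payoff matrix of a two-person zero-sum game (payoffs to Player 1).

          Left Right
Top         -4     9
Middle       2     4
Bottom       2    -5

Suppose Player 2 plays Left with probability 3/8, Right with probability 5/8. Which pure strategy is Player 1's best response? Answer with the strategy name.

Expected payoff of Top: (3/8)·(-4) + (5/8)·9 = 33/8.
Expected payoff of Middle: (3/8)·2 + (5/8)·4 = 13/4.
Expected payoff of Bottom: (3/8)·2 + (5/8)·(-5) = -19/8.
The largest is 33/8, so Player 1's best response is Top.

Top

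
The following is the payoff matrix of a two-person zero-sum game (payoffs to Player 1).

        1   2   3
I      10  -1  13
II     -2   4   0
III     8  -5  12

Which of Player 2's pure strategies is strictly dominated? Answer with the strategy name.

3

1 holds Player 1's payoff strictly below 3 in every row: 10 < 13, -2 < 0, 8 < 12.
So 3 is strictly dominated for Player 2.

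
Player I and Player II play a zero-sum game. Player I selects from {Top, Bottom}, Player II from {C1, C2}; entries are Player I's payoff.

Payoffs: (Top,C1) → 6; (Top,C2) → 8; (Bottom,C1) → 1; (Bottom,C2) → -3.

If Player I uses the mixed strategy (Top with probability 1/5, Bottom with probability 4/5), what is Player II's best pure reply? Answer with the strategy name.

If Player II plays C1, Player I's expected payoff is (1/5)·6 + (4/5)·1 = 2.
If Player II plays C2, Player I's expected payoff is (1/5)·8 + (4/5)·(-3) = -4/5.
Player II minimizes Player I's payoff; the smallest is -4/5, so the best response is C2.

C2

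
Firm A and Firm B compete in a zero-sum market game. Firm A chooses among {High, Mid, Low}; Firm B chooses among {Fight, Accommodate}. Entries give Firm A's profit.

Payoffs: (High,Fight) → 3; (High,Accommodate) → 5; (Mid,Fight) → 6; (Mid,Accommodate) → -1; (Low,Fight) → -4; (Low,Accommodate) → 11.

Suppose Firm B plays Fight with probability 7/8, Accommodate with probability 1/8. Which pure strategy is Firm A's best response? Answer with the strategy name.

Expected payoff of High: (7/8)·3 + (1/8)·5 = 13/4.
Expected payoff of Mid: (7/8)·6 + (1/8)·(-1) = 41/8.
Expected payoff of Low: (7/8)·(-4) + (1/8)·11 = -17/8.
The largest is 41/8, so Firm A's best response is Mid.

Mid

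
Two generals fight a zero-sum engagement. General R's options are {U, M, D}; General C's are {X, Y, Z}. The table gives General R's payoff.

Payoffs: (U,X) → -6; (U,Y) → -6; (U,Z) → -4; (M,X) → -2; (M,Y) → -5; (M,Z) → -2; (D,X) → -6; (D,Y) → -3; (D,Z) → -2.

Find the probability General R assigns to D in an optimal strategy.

1/2

Row minima: U → -6, M → -5, D → -6; maximin = -5.
Column maxima: X → -2, Y → -3, Z → -2; minimax = -3.
-5 ≠ -3, so there is no saddle point; optimal play is mixed.
U is strictly dominated by M, so General R never plays it.
Z is strictly dominated by Y (it gives General R strictly more in every row), so General C never plays it.
On the remaining 2×2 (M, D vs X, Y):
Let General R play M with probability p. Expected payoff against X: (-2)p + (-6)(1−p) = 4p − 6; against Y: (-5)p + (-3)(1−p) = −2p − 3.
Setting these equal: 4p − 6 = −2p − 3 ⇒ 6p = 3 ⇒ p = 1/2, and the value is (4)·(1/2) − 6 = -4.
For General C: with q = P(X), equating M's and D's payoffs gives 3q − 5 = −3q − 3 ⇒ q = 1/3.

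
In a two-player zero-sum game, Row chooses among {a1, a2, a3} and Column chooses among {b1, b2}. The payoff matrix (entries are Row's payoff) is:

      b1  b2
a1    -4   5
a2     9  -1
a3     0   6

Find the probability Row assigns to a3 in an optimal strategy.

5/8

Row minima: a1 → -4, a2 → -1, a3 → 0; maximin = 0.
Column maxima: b1 → 9, b2 → 6; minimax = 6.
0 ≠ 6, so there is no saddle point; optimal play is mixed.
a1 is strictly dominated by a3, so Row never plays it.
On the remaining 2×2 (a2, a3 vs b1, b2):
Let Row play a2 with probability p. Expected payoff against b1: 9p + 0(1−p) = 9p; against b2: (-1)p + 6(1−p) = −7p + 6.
Setting these equal: 9p = −7p + 6 ⇒ 16p = 6 ⇒ p = 3/8, and the value is (9)·(3/8) = 27/8.
For Column: with q = P(b1), equating a2's and a3's payoffs gives 10q − 1 = −6q + 6 ⇒ q = 7/16.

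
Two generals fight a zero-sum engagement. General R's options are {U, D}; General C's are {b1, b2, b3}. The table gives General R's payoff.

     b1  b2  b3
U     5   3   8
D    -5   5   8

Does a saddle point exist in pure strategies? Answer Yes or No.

Row minima: U → 3, D → -5; maximin = 3.
Column maxima: b1 → 5, b2 → 5, b3 → 8; minimax = 5.
3 ≠ 5, so no pure-strategy equilibrium exists.

No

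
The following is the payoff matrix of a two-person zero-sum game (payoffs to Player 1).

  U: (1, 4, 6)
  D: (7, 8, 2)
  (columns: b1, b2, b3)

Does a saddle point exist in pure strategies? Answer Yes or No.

No

Row minima: U → 1, D → 2; maximin = 2.
Column maxima: b1 → 7, b2 → 8, b3 → 6; minimax = 6.
2 ≠ 6, so no pure-strategy equilibrium exists.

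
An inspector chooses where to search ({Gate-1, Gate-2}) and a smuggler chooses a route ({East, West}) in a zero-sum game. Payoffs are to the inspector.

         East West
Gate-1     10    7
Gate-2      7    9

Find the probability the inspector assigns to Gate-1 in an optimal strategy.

Row minima: Gate-1 → 7, Gate-2 → 7; maximin = 7.
Column maxima: East → 10, West → 9; minimax = 9.
7 ≠ 9, so there is no saddle point; optimal play is mixed.
Let the inspector play Gate-1 with probability p. Expected payoff against East: 10p + 7(1−p) = 3p + 7; against West: 7p + 9(1−p) = −2p + 9.
Setting these equal: 3p + 7 = −2p + 9 ⇒ 5p = 2 ⇒ p = 2/5, and the value is (3)·(2/5) + 7 = 41/5.
For the smuggler: with q = P(East), equating Gate-1's and Gate-2's payoffs gives 3q + 7 = −2q + 9 ⇒ q = 2/5.

2/5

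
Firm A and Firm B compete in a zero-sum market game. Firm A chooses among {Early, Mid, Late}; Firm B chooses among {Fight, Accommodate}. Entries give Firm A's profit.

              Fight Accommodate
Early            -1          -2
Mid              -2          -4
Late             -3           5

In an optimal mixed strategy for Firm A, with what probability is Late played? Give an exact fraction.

1/9

Row minima: Early → -2, Mid → -4, Late → -3; maximin = -2.
Column maxima: Fight → -1, Accommodate → 5; minimax = -1.
-2 ≠ -1, so there is no saddle point; optimal play is mixed.
Mid is strictly dominated by Early, so Firm A never plays it.
On the remaining 2×2 (Early, Late vs Fight, Accommodate):
Let Firm A play Early with probability p. Expected payoff against Fight: (-1)p + (-3)(1−p) = 2p − 3; against Accommodate: (-2)p + 5(1−p) = −7p + 5.
Setting these equal: 2p − 3 = −7p + 5 ⇒ 9p = 8 ⇒ p = 8/9, and the value is (2)·(8/9) − 3 = -11/9.
For Firm B: with q = P(Fight), equating Early's and Late's payoffs gives q − 2 = −8q + 5 ⇒ q = 7/9.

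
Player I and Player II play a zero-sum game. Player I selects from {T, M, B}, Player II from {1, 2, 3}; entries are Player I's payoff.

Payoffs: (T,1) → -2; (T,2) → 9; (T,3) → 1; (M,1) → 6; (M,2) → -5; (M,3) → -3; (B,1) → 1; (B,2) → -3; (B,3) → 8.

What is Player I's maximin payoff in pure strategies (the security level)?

-2

Row minima: T → -2, M → -5, B → -3.
The best of these is -2.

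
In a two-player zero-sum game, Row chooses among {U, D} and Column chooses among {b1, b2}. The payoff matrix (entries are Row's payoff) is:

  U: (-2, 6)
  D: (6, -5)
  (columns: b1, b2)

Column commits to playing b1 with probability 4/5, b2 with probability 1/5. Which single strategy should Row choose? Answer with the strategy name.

D

Expected payoff of U: (4/5)·(-2) + (1/5)·6 = -2/5.
Expected payoff of D: (4/5)·6 + (1/5)·(-5) = 19/5.
The largest is 19/5, so Row's best response is D.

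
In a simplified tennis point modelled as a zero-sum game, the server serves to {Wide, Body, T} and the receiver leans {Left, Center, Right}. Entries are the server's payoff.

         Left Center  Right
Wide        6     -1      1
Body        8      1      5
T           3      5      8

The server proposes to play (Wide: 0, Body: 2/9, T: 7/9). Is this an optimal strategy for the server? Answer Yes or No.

Against Left this mix gives (2/9)·8 + (7/9)·3 = 37/9.
Against Center this mix gives (2/9)·1 + (7/9)·5 = 37/9.
Against Right this mix gives (2/9)·5 + (7/9)·8 = 22/3.
All of the receiver's active replies (Left, Center) yield 37/9, and no column does worse for the server. The mix makes the receiver indifferent and guarantees 37/9, so it is optimal.

Yes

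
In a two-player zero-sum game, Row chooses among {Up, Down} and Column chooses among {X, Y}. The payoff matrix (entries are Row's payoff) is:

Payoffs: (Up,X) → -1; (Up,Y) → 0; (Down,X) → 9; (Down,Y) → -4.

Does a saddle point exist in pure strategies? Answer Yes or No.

Row minima: Up → -1, Down → -4; maximin = -1.
Column maxima: X → 9, Y → 0; minimax = 0.
-1 ≠ 0, so no pure-strategy equilibrium exists.

No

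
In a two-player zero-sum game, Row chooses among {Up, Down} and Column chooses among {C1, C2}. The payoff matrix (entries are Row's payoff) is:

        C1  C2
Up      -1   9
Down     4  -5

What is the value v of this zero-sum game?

31/19

Row minima: Up → -1, Down → -5; maximin = -1.
Column maxima: C1 → 4, C2 → 9; minimax = 4.
-1 ≠ 4, so there is no saddle point; optimal play is mixed.
Let Row play Up with probability p. Expected payoff against C1: (-1)p + 4(1−p) = −5p + 4; against C2: 9p + (-5)(1−p) = 14p − 5.
Setting these equal: −5p + 4 = 14p − 5 ⇒ −19p = -9 ⇒ p = 9/19, and the value is (-5)·(9/19) + 4 = 31/19.
For Column: with q = P(C1), equating Up's and Down's payoffs gives −10q + 9 = 9q − 5 ⇒ q = 14/19.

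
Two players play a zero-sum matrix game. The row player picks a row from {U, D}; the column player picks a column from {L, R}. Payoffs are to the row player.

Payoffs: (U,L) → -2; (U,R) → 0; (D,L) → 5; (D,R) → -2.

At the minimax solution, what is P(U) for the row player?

7/9

Row minima: U → -2, D → -2; maximin = -2.
Column maxima: L → 5, R → 0; minimax = 0.
-2 ≠ 0, so there is no saddle point; optimal play is mixed.
Let the row player play U with probability p. Expected payoff against L: (-2)p + 5(1−p) = −7p + 5; against R: 0p + (-2)(1−p) = 2p − 2.
Setting these equal: −7p + 5 = 2p − 2 ⇒ −9p = -7 ⇒ p = 7/9, and the value is (-7)·(7/9) + 5 = -4/9.
For the column player: with q = P(L), equating U's and D's payoffs gives −2q = 7q − 2 ⇒ q = 2/9.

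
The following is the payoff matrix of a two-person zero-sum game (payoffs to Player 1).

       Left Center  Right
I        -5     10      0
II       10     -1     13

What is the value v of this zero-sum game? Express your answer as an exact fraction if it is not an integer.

Row minima: I → -5, II → -1; maximin = -1.
Column maxima: Left → 10, Center → 10, Right → 13; minimax = 10.
-1 ≠ 10, so there is no saddle point; optimal play is mixed.
Right is strictly dominated by Left (it gives Player 1 strictly more in every row), so Player 2 never plays it.
On the remaining 2×2 (I, II vs Left, Center):
Let Player 1 play I with probability p. Expected payoff against Left: (-5)p + 10(1−p) = −15p + 10; against Center: 10p + (-1)(1−p) = 11p − 1.
Setting these equal: −15p + 10 = 11p − 1 ⇒ −26p = -11 ⇒ p = 11/26, and the value is (-15)·(11/26) + 10 = 95/26.
For Player 2: with q = P(Left), equating I's and II's payoffs gives −15q + 10 = 11q − 1 ⇒ q = 11/26.

95/26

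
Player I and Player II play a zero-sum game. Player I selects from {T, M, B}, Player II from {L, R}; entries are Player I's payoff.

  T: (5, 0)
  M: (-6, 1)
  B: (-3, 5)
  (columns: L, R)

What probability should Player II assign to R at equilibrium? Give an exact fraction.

Row minima: T → 0, M → -6, B → -3; maximin = 0.
Column maxima: L → 5, R → 5; minimax = 5.
0 ≠ 5, so there is no saddle point; optimal play is mixed.
M is strictly dominated by B, so Player I never plays it.
On the remaining 2×2 (T, B vs L, R):
Let Player I play T with probability p. Expected payoff against L: 5p + (-3)(1−p) = 8p − 3; against R: 0p + 5(1−p) = −5p + 5.
Setting these equal: 8p − 3 = −5p + 5 ⇒ 13p = 8 ⇒ p = 8/13, and the value is (8)·(8/13) − 3 = 25/13.
For Player II: with q = P(L), equating T's and B's payoffs gives 5q = −8q + 5 ⇒ q = 5/13.

8/13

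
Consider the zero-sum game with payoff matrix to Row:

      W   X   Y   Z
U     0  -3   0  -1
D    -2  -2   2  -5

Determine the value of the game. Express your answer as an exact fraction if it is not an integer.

-13/5

Row minima: U → -3, D → -5; maximin = -3.
Column maxima: W → 0, X → -2, Y → 2, Z → -1; minimax = -2.
-3 ≠ -2, so there is no saddle point; optimal play is mixed.
W is strictly dominated by Z (it gives Row strictly more in every row), so Column never plays it.
Y is strictly dominated by X (it gives Row strictly more in every row), so Column never plays it.
On the remaining 2×2 (U, D vs X, Z):
Let Row play U with probability p. Expected payoff against X: (-3)p + (-2)(1−p) = −p − 2; against Z: (-1)p + (-5)(1−p) = 4p − 5.
Setting these equal: −p − 2 = 4p − 5 ⇒ −5p = -3 ⇒ p = 3/5, and the value is (-1)·(3/5) − 2 = -13/5.
For Column: with q = P(X), equating U's and D's payoffs gives −2q − 1 = 3q − 5 ⇒ q = 4/5.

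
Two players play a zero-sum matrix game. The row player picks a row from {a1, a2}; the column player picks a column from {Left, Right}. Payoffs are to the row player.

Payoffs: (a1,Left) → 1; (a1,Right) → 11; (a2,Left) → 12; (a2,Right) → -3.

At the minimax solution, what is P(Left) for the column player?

14/25

Row minima: a1 → 1, a2 → -3; maximin = 1.
Column maxima: Left → 12, Right → 11; minimax = 11.
1 ≠ 11, so there is no saddle point; optimal play is mixed.
Let the row player play a1 with probability p. Expected payoff against Left: 1p + 12(1−p) = −11p + 12; against Right: 11p + (-3)(1−p) = 14p − 3.
Setting these equal: −11p + 12 = 14p − 3 ⇒ −25p = -15 ⇒ p = 3/5, and the value is (-11)·(3/5) + 12 = 27/5.
For the column player: with q = P(Left), equating a1's and a2's payoffs gives −10q + 11 = 15q − 3 ⇒ q = 14/25.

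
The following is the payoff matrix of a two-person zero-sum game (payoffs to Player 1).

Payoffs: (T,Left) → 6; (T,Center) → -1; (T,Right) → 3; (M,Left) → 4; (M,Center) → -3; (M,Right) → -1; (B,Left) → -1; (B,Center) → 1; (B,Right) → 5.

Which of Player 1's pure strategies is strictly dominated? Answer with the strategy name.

T gives a strictly higher payoff than M against every column: 6 > 4, -1 > -3, 3 > -1.
So M is strictly dominated and Player 1 never plays it.

M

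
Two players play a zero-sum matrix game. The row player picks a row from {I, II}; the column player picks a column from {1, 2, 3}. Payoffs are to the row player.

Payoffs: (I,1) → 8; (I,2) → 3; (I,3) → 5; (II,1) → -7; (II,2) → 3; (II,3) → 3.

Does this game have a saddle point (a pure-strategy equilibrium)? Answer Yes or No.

Yes

Row minima: I → 3, II → -7; maximin = 3.
Column maxima: 1 → 8, 2 → 3, 3 → 5; minimax = 3.
maximin = minimax = 3, so a saddle point exists.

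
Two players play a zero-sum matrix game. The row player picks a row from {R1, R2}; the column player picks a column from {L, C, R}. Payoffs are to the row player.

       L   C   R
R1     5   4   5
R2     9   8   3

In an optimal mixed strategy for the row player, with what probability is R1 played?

5/6

Row minima: R1 → 4, R2 → 3; maximin = 4.
Column maxima: L → 9, C → 8, R → 5; minimax = 5.
4 ≠ 5, so there is no saddle point; optimal play is mixed.
L is strictly dominated by C (it gives the row player strictly more in every row), so the column player never plays it.
On the remaining 2×2 (R1, R2 vs C, R):
Let the row player play R1 with probability p. Expected payoff against C: 4p + 8(1−p) = −4p + 8; against R: 5p + 3(1−p) = 2p + 3.
Setting these equal: −4p + 8 = 2p + 3 ⇒ −6p = -5 ⇒ p = 5/6, and the value is (-4)·(5/6) + 8 = 14/3.
For the column player: with q = P(C), equating R1's and R2's payoffs gives −q + 5 = 5q + 3 ⇒ q = 1/3.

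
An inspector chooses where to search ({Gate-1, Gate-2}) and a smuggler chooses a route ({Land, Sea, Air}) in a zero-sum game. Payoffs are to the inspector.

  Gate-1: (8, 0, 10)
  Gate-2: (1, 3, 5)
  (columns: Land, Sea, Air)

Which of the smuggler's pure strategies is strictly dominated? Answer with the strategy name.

Land holds the inspector's payoff strictly below Air in every row: 8 < 10, 1 < 5.
So Air is strictly dominated for the smuggler.

Air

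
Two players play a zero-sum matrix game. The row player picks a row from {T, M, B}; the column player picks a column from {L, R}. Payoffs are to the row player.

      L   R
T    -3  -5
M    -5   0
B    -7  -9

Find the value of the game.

Row minima: T → -5, M → -5, B → -9; maximin = -5.
Column maxima: L → -3, R → 0; minimax = -3.
-5 ≠ -3, so there is no saddle point; optimal play is mixed.
B is strictly dominated by T, so the row player never plays it.
On the remaining 2×2 (T, M vs L, R):
Let the row player play T with probability p. Expected payoff against L: (-3)p + (-5)(1−p) = 2p − 5; against R: (-5)p + 0(1−p) = −5p.
Setting these equal: 2p − 5 = −5p ⇒ 7p = 5 ⇒ p = 5/7, and the value is (2)·(5/7) − 5 = -25/7.
For the column player: with q = P(L), equating T's and M's payoffs gives 2q − 5 = −5q ⇒ q = 5/7.

-25/7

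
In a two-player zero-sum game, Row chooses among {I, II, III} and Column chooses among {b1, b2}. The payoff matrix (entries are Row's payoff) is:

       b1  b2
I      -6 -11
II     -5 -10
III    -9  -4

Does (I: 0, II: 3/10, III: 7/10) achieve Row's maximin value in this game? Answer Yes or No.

Against b1 this mix gives (3/10)·(-5) + (7/10)·(-9) = -39/5.
Against b2 this mix gives (3/10)·(-10) + (7/10)·(-4) = -29/5.
Column will play b1, holding Row to -39/5. Shifting weight toward the row that does better against b1 would raise this floor (the equalizing mix achieves -7 against both b1 and b2), so the proposed strategy is not optimal.

No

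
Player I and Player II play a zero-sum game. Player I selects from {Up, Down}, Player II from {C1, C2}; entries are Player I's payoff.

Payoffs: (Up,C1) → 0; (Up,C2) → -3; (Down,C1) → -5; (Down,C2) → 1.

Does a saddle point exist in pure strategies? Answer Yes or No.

Row minima: Up → -3, Down → -5; maximin = -3.
Column maxima: C1 → 0, C2 → 1; minimax = 0.
-3 ≠ 0, so no pure-strategy equilibrium exists.

No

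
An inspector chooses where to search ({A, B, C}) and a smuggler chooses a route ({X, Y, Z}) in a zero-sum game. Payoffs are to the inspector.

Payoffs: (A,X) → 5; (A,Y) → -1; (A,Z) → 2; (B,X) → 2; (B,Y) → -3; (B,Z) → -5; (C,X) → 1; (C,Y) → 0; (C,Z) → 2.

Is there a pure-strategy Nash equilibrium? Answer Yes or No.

Yes

Row minima: A → -1, B → -5, C → 0; maximin = 0.
Column maxima: X → 5, Y → 0, Z → 2; minimax = 0.
maximin = minimax = 0, so a saddle point exists.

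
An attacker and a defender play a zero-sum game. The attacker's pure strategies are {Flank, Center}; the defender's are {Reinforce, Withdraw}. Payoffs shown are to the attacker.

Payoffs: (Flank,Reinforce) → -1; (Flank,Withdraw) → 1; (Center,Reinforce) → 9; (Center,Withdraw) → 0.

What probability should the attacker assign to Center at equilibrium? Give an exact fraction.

Row minima: Flank → -1, Center → 0; maximin = 0.
Column maxima: Reinforce → 9, Withdraw → 1; minimax = 1.
0 ≠ 1, so there is no saddle point; optimal play is mixed.
Let the attacker play Flank with probability p. Expected payoff against Reinforce: (-1)p + 9(1−p) = −10p + 9; against Withdraw: 1p + 0(1−p) = p.
Setting these equal: −10p + 9 = p ⇒ −11p = -9 ⇒ p = 9/11, and the value is (-10)·(9/11) + 9 = 9/11.
For the defender: with q = P(Reinforce), equating Flank's and Center's payoffs gives −2q + 1 = 9q ⇒ q = 1/11.

2/11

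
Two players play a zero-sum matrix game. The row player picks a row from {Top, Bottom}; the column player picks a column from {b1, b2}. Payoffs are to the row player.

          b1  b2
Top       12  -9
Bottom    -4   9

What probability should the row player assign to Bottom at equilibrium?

21/34

Row minima: Top → -9, Bottom → -4; maximin = -4.
Column maxima: b1 → 12, b2 → 9; minimax = 9.
-4 ≠ 9, so there is no saddle point; optimal play is mixed.
Let the row player play Top with probability p. Expected payoff against b1: 12p + (-4)(1−p) = 16p − 4; against b2: (-9)p + 9(1−p) = −18p + 9.
Setting these equal: 16p − 4 = −18p + 9 ⇒ 34p = 13 ⇒ p = 13/34, and the value is (16)·(13/34) − 4 = 36/17.
For the column player: with q = P(b1), equating Top's and Bottom's payoffs gives 21q − 9 = −13q + 9 ⇒ q = 9/17.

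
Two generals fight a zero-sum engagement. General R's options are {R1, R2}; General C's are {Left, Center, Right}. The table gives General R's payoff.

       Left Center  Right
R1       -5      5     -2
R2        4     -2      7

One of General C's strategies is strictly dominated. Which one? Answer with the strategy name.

Right

Left holds General R's payoff strictly below Right in every row: -5 < -2, 4 < 7.
So Right is strictly dominated for General C.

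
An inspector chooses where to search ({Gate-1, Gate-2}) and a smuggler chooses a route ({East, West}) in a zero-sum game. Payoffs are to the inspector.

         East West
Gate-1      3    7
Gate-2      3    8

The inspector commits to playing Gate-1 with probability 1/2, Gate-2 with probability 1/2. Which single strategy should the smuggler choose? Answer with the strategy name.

If the smuggler plays East, the inspector's expected payoff is (1/2)·3 + (1/2)·3 = 3.
If the smuggler plays West, the inspector's expected payoff is (1/2)·7 + (1/2)·8 = 15/2.
The smuggler minimizes the inspector's payoff; the smallest is 3, so the best response is East.

East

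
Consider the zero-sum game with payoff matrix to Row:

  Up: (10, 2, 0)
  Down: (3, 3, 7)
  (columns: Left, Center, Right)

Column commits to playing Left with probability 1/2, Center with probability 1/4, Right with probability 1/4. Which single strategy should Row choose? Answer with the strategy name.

Up

Expected payoff of Up: (1/2)·10 + (1/4)·2 + (1/4)·0 = 11/2.
Expected payoff of Down: (1/2)·3 + (1/4)·3 + (1/4)·7 = 4.
The largest is 11/2, so Row's best response is Up.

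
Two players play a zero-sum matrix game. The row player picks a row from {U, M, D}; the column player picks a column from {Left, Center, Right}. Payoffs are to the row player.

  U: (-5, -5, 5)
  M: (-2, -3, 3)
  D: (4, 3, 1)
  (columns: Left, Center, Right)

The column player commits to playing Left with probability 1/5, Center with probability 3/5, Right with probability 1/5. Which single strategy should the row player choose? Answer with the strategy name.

Expected payoff of U: (1/5)·(-5) + (3/5)·(-5) + (1/5)·5 = -3.
Expected payoff of M: (1/5)·(-2) + (3/5)·(-3) + (1/5)·3 = -8/5.
Expected payoff of D: (1/5)·4 + (3/5)·3 + (1/5)·1 = 14/5.
The largest is 14/5, so the row player's best response is D.

D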